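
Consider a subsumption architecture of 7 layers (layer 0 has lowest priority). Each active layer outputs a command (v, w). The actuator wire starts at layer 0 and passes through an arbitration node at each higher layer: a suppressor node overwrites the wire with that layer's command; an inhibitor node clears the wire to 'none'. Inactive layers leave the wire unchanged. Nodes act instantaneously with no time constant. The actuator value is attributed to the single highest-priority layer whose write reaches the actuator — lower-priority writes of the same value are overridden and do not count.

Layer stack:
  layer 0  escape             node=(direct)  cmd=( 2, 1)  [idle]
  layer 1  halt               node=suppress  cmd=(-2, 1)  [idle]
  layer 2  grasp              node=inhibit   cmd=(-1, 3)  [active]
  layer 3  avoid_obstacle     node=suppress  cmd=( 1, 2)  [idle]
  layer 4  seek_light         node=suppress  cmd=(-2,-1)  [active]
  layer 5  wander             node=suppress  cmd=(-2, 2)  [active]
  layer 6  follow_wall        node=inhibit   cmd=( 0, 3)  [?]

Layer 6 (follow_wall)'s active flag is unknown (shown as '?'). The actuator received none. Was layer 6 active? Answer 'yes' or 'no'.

yes

If layer 6 is active=yes:
  actuator would be none
If layer 6 is active=no:
  actuator would be (-2, 2)
Observed none, so layer 6 was active.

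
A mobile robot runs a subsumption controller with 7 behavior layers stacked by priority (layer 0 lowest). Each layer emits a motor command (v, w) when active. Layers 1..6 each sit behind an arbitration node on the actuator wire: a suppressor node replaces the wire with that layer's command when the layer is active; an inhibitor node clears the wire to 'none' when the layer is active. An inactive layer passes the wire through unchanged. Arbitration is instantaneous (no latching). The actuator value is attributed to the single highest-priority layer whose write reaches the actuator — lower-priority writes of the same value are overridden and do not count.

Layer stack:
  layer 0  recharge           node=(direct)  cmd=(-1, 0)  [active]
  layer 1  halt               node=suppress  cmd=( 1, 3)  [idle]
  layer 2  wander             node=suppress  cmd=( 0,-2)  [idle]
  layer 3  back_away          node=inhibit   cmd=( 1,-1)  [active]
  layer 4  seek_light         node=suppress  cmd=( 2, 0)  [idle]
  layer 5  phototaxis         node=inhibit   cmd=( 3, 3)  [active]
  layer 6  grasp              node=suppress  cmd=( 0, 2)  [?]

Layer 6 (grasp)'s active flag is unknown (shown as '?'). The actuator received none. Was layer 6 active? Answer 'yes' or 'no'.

no

If layer 6 is active=yes:
  actuator would be (0, 2)
If layer 6 is active=no:
  actuator would be none
Observed none, so layer 6 was idle.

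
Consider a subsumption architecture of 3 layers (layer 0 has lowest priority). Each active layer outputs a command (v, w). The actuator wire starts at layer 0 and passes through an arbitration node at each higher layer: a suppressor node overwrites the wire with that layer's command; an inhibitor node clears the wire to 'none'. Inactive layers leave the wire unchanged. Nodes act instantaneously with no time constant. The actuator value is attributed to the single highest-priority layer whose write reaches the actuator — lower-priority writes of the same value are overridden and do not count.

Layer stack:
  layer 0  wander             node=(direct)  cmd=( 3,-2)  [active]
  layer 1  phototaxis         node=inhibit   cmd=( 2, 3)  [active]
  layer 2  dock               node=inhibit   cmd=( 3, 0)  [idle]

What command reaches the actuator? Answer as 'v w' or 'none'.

none

layer 0 (wander) active — direct: (3, -2)
layer 1 (phototaxis) active — inhibits: none
layer 2 (dock) idle — unchanged: none
→ actuator none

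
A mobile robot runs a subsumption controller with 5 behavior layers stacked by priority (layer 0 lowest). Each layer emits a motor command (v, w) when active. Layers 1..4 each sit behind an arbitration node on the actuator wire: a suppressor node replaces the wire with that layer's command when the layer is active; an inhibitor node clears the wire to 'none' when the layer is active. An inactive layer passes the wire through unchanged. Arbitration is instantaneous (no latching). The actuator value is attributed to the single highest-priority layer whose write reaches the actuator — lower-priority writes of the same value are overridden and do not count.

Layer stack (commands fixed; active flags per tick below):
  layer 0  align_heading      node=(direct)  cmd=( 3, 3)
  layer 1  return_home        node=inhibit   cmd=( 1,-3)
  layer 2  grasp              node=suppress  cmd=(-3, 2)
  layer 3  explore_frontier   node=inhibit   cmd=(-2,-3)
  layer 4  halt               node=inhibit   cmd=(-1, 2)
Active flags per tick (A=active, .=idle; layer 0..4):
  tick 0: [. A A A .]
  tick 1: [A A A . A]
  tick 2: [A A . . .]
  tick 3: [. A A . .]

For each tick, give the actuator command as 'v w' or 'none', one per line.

none
none
none
-3 2

tick 0:
  layer 0 (align_heading) idle — none
  layer 1 (return_home) active — inhibits: none
  layer 2 (grasp) active — suppresses: (-3, 2)
  layer 3 (explore_frontier) active — inhibits: none
  layer 4 (halt) idle — unchanged: none
  → actuator none
tick 1:
  layer 0 (align_heading) active — direct: (3, 3)
  layer 1 (return_home) active — inhibits: none
  layer 2 (grasp) active — suppresses: (-3, 2)
  layer 3 (explore_frontier) idle — unchanged: (-3, 2)
  layer 4 (halt) active — inhibits: none
  → actuator none
tick 2:
  layer 0 (align_heading) active — direct: (3, 3)
  layer 1 (return_home) active — inhibits: none
  layer 2 (grasp) idle — unchanged: none
  layer 3 (explore_frontier) idle — unchanged: none
  layer 4 (halt) idle — unchanged: none
  → actuator none
tick 3:
  layer 0 (align_heading) idle — none
  layer 1 (return_home) active — inhibits: none
  layer 2 (grasp) active — suppresses: (-3, 2)
  layer 3 (explore_frontier) idle — unchanged: (-3, 2)
  layer 4 (halt) idle — unchanged: (-3, 2)
  → actuator (-3, 2)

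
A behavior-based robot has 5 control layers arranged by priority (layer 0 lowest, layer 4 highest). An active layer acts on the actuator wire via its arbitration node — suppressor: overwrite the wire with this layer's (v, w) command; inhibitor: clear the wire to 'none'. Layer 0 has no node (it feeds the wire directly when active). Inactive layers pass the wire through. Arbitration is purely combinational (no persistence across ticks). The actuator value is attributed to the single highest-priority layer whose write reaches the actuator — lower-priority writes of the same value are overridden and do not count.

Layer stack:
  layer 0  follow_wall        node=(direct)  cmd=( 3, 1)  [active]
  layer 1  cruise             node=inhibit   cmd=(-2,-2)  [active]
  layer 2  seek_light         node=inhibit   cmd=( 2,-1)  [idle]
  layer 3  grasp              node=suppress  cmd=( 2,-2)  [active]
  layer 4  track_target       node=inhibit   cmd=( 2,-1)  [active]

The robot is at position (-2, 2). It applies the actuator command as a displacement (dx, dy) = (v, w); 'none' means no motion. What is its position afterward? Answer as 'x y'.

L0 follow_wall: active, feeds wire = (3, 1)
L1 cruise: active, inhibitor → wire = none
L2 seek_light: idle → wire stays none
L3 grasp: active, suppressor → wire = (2, -2)
L4 track_target: active, inhibitor → wire = none
actuator = none
position: (-2, 2) + none = (-2, 2)

-2 2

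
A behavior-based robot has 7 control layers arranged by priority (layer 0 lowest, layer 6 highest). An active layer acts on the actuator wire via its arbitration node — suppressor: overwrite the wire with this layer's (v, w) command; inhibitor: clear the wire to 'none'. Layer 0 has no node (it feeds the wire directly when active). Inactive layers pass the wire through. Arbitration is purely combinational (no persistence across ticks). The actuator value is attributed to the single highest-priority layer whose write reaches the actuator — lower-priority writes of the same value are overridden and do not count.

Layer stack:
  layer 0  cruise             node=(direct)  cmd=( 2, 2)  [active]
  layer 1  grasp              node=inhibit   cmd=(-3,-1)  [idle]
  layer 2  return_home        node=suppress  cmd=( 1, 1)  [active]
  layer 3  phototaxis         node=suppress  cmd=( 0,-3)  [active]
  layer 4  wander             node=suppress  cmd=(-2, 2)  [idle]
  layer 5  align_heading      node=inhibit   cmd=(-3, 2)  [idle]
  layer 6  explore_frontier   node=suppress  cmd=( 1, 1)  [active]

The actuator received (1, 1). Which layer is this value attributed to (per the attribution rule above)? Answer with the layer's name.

[0] cruise on; wire := (2, 2)
[1] grasp off; pass (2, 2)
[2] return_home on (suppress); wire := (1, 1)
[3] phototaxis on (suppress); wire := (0, -3)
[4] wander off; pass (0, -3)
[5] align_heading off; pass (0, -3)
[6] explore_frontier on (suppress); wire := (1, 1)
output (1, 1)
last writer: layer 6 = explore_frontier

explore_frontier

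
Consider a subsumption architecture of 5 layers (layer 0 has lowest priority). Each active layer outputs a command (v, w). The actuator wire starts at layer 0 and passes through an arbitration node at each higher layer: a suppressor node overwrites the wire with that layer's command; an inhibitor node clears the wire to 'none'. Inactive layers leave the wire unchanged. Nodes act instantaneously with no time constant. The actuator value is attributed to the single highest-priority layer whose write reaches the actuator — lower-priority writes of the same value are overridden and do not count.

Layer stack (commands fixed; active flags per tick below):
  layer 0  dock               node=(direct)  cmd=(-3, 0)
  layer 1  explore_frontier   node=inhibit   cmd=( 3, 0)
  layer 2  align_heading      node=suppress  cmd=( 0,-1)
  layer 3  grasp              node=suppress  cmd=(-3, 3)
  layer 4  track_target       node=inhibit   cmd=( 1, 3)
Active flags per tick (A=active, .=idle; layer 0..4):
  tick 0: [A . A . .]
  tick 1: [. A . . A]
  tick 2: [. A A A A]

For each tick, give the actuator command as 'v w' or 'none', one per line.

tick 0:
  layer 0 (dock) active — direct: (-3, 0)
  layer 1 (explore_frontier) idle — unchanged: (-3, 0)
  layer 2 (align_heading) active — suppresses: (0, -1)
  layer 3 (grasp) idle — unchanged: (0, -1)
  layer 4 (track_target) idle — unchanged: (0, -1)
  → actuator (0, -1)
tick 1:
  layer 0 (dock) idle — none
  layer 1 (explore_frontier) active — inhibits: none
  layer 2 (align_heading) idle — unchanged: none
  layer 3 (grasp) idle — unchanged: none
  layer 4 (track_target) active — inhibits: none
  → actuator none
tick 2:
  layer 0 (dock) idle — none
  layer 1 (explore_frontier) active — inhibits: none
  layer 2 (align_heading) active — suppresses: (0, -1)
  layer 3 (grasp) active — suppresses: (-3, 3)
  layer 4 (track_target) active — inhibits: none
  → actuator none

0 -1
none
none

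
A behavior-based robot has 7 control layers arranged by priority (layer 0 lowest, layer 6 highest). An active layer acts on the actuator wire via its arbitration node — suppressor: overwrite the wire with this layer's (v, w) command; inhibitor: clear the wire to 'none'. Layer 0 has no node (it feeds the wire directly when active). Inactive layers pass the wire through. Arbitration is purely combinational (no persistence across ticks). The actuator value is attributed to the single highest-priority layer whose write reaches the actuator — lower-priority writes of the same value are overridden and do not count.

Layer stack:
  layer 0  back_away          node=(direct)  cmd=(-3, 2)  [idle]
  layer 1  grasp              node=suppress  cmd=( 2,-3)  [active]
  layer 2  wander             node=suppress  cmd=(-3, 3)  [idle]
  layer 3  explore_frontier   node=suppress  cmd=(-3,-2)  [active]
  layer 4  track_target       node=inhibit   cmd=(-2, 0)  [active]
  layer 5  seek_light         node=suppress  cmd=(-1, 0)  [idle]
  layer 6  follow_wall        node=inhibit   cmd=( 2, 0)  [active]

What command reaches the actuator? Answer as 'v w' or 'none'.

none

L0 back_away: idle → wire = none
L1 grasp: active, suppressor → wire = (2, -3)
L2 wander: idle → wire stays (2, -3)
L3 explore_frontier: active, suppressor → wire = (-3, -2)
L4 track_target: active, inhibitor → wire = none
L5 seek_light: idle → wire stays none
L6 follow_wall: active, inhibitor → wire = none
actuator = none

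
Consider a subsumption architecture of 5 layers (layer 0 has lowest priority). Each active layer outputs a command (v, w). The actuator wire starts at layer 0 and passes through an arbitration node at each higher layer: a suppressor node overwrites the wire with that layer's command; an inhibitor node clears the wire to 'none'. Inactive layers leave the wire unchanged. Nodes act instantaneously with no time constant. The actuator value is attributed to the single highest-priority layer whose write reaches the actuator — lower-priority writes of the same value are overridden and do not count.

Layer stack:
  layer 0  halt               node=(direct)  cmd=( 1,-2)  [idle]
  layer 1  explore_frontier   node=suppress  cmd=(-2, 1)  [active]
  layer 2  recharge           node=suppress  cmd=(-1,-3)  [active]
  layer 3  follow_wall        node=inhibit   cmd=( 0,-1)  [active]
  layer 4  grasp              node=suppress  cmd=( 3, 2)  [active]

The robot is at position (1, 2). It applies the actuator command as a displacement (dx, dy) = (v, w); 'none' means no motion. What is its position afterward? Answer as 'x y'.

[0] halt off; wire := none
[1] explore_frontier on (suppress); wire := (-2, 1)
[2] recharge on (suppress); wire := (-1, -3)
[3] follow_wall on (inhibit); wire := none
[4] grasp on (suppress); wire := (3, 2)
output (3, 2)
position: (1, 2) + (3, 2) = (4, 4)

4 4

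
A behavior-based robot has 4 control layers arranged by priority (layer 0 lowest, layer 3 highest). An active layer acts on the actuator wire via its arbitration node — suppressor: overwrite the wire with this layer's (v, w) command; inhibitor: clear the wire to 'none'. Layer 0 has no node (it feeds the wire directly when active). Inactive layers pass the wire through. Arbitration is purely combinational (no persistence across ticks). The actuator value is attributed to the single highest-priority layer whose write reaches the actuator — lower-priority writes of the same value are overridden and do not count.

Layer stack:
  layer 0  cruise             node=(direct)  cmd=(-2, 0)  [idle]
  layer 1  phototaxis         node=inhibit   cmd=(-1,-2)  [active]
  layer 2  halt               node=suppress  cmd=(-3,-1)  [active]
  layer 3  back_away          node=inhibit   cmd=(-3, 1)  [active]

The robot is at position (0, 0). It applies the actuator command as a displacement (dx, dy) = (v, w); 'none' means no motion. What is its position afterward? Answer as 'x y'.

layer 0 (cruise) idle — none
layer 1 (phototaxis) active — inhibits: none
layer 2 (halt) active — suppresses: (-3, -1)
layer 3 (back_away) active — inhibits: none
→ actuator none
position: (0, 0) + none = (0, 0)

0 0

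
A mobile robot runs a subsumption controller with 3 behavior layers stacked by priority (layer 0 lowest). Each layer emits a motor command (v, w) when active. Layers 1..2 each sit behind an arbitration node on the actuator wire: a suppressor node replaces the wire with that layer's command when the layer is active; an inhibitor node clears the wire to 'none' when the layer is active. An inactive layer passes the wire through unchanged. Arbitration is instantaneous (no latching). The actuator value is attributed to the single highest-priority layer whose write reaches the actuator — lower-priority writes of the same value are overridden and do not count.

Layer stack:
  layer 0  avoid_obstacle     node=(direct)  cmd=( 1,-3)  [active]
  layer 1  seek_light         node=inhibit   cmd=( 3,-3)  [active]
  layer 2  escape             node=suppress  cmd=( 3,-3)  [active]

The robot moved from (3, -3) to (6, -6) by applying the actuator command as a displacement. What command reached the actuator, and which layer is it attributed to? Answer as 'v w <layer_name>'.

displacement = (6, -6) − (3, -3) = (3, -3)
[0] avoid_obstacle on; wire := (1, -3)
[1] seek_light on (inhibit); wire := none
[2] escape on (suppress); wire := (3, -3)
output (3, -3) — from layer 2 (escape)

3 -3 escape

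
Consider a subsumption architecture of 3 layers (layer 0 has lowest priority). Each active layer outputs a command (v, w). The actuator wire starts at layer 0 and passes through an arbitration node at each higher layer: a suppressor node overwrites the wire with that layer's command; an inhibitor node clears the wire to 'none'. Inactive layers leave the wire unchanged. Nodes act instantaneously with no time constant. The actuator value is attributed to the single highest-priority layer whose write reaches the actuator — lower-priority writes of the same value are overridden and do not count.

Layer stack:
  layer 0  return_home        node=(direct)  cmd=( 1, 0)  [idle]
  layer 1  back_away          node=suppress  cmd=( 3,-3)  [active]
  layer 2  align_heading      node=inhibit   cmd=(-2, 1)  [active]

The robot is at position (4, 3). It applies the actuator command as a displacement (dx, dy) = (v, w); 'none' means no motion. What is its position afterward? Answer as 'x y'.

4 3

L0 return_home: idle → wire = none
L1 back_away: active, suppressor → wire = (3, -3)
L2 align_heading: active, inhibitor → wire = none
actuator = none
position: (4, 3) + none = (4, 3)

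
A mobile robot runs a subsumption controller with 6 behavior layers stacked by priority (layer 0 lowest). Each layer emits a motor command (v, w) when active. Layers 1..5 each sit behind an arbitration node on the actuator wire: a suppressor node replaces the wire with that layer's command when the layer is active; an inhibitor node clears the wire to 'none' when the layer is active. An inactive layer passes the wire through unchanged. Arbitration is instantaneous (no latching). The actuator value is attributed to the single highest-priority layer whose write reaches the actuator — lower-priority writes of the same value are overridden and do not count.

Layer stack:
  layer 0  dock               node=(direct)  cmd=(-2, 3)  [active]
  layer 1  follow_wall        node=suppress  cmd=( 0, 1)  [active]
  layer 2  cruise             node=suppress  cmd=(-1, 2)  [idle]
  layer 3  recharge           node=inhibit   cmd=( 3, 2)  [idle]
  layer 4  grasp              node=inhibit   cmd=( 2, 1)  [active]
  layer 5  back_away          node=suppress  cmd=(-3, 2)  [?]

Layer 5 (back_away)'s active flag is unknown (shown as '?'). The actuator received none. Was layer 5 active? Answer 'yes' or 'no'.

no

If layer 5 is active=yes:
  actuator would be (-3, 2)
If layer 5 is active=no:
  actuator would be none
Observed none, so layer 5 was idle.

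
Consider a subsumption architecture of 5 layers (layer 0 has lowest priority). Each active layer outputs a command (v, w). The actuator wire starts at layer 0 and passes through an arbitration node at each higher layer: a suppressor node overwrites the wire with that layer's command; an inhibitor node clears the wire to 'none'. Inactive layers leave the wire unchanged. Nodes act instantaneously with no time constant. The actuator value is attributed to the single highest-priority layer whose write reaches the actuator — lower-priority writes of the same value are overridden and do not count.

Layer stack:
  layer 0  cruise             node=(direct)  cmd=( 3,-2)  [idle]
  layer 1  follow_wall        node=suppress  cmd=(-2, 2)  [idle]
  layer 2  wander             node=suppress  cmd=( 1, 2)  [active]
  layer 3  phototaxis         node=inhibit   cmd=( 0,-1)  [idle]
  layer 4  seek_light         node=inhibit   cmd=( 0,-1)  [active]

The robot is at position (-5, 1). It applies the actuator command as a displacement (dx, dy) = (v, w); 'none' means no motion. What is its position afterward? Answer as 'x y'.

layer 0 (cruise) idle — none
layer 1 (follow_wall) idle — unchanged: none
layer 2 (wander) active — suppresses: (1, 2)
layer 3 (phototaxis) idle — unchanged: (1, 2)
layer 4 (seek_light) active — inhibits: none
→ actuator none
position: (-5, 1) + none = (-5, 1)

-5 1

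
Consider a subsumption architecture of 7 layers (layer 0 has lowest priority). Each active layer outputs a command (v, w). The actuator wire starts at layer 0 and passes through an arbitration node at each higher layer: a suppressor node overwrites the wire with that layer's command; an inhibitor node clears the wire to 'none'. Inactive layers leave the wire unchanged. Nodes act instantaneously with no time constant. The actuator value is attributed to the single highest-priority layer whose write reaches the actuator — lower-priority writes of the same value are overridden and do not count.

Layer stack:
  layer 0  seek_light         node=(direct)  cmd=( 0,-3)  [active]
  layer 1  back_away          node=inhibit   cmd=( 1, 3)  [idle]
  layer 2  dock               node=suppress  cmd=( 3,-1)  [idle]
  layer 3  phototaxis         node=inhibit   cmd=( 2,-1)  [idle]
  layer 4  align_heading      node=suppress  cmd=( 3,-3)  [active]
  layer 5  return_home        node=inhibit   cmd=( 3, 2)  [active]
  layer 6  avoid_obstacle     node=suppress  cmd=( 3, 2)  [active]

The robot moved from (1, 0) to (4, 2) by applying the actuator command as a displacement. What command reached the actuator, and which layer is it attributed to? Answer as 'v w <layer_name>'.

3 2 avoid_obstacle

displacement = (4, 2) − (1, 0) = (3, 2)
layer 0 (seek_light) active — direct: (0, -3)
layer 1 (back_away) idle — unchanged: (0, -3)
layer 2 (dock) idle — unchanged: (0, -3)
layer 3 (phototaxis) idle — unchanged: (0, -3)
layer 4 (align_heading) active — suppresses: (3, -3)
layer 5 (return_home) active — inhibits: none
layer 6 (avoid_obstacle) active — suppresses: (3, 2)
→ actuator (3, 2) — from layer 6 (avoid_obstacle)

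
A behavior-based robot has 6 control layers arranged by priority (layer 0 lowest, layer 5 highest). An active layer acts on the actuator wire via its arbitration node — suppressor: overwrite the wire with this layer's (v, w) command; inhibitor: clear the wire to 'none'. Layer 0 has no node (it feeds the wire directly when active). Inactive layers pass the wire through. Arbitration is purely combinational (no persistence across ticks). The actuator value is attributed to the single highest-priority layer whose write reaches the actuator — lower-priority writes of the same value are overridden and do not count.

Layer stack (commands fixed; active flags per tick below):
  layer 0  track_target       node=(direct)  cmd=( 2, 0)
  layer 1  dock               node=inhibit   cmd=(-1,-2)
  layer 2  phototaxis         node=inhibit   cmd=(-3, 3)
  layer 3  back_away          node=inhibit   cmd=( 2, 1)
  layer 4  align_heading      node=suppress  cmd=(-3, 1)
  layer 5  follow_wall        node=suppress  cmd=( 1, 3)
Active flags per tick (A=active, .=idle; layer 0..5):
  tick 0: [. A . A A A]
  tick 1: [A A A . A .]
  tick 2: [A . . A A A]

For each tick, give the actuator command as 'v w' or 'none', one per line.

1 3
-3 1
1 3

tick 0:
  L0 track_target: idle → wire = none
  L1 dock: active, inhibitor → wire = none
  L2 phototaxis: idle → wire stays none
  L3 back_away: active, inhibitor → wire = none
  L4 align_heading: active, suppressor → wire = (-3, 1)
  L5 follow_wall: active, suppressor → wire = (1, 3)
  actuator = (1, 3)
tick 1:
  L0 track_target: active, feeds wire = (2, 0)
  L1 dock: active, inhibitor → wire = none
  L2 phototaxis: active, inhibitor → wire = none
  L3 back_away: idle → wire stays none
  L4 align_heading: active, suppressor → wire = (-3, 1)
  L5 follow_wall: idle → wire stays (-3, 1)
  actuator = (-3, 1)
tick 2:
  L0 track_target: active, feeds wire = (2, 0)
  L1 dock: idle → wire stays (2, 0)
  L2 phototaxis: idle → wire stays (2, 0)
  L3 back_away: active, inhibitor → wire = none
  L4 align_heading: active, suppressor → wire = (-3, 1)
  L5 follow_wall: active, suppressor → wire = (1, 3)
  actuator = (1, 3)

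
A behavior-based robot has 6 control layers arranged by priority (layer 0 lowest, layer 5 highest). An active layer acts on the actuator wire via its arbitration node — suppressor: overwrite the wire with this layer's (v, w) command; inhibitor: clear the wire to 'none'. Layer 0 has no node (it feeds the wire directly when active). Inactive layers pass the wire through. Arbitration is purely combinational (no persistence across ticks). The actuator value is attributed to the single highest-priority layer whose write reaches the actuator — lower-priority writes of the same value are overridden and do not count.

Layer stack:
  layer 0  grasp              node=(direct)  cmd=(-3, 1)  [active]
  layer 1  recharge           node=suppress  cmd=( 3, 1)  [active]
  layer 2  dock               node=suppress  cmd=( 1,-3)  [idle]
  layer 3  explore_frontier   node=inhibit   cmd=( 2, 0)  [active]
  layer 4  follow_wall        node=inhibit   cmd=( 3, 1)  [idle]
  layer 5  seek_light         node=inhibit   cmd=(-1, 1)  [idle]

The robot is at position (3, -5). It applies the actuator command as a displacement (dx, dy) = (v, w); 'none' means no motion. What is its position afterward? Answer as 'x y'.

L0 grasp: active, feeds wire = (-3, 1)
L1 recharge: active, suppressor → wire = (3, 1)
L2 dock: idle → wire stays (3, 1)
L3 explore_frontier: active, inhibitor → wire = none
L4 follow_wall: idle → wire stays none
L5 seek_light: idle → wire stays none
actuator = none
position: (3, -5) + none = (3, -5)

3 -5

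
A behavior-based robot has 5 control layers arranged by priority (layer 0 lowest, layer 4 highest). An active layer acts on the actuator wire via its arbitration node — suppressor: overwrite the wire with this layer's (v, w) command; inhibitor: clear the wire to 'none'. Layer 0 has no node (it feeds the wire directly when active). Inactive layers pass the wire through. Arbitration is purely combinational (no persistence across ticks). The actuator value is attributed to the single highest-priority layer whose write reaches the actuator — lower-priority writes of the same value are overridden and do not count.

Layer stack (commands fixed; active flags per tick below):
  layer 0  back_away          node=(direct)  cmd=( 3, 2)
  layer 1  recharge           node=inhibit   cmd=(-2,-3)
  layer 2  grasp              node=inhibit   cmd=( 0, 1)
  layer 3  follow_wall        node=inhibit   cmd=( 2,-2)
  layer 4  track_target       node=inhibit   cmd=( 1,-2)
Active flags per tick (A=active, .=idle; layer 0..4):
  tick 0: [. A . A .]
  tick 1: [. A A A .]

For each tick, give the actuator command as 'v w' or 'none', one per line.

none
none

tick 0:
  L0 back_away: idle → wire = none
  L1 recharge: active, inhibitor → wire = none
  L2 grasp: idle → wire stays none
  L3 follow_wall: active, inhibitor → wire = none
  L4 track_target: idle → wire stays none
  actuator = none
tick 1:
  L0 back_away: idle → wire = none
  L1 recharge: active, inhibitor → wire = none
  L2 grasp: active, inhibitor → wire = none
  L3 follow_wall: active, inhibitor → wire = none
  L4 track_target: idle → wire stays none
  actuator = none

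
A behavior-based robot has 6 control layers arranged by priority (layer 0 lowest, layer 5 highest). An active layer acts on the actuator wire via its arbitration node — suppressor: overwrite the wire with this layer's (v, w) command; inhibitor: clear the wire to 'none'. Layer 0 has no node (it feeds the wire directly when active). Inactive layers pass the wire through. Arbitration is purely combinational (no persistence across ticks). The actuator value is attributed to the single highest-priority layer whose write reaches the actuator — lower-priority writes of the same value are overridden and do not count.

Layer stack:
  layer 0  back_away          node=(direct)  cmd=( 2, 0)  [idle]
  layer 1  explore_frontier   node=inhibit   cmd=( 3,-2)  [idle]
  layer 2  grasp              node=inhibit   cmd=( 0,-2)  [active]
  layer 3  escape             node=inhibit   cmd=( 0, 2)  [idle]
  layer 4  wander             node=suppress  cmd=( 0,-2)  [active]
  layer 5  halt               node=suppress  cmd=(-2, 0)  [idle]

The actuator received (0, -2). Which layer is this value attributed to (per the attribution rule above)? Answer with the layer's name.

[0] back_away off; wire := none
[1] explore_frontier off; pass none
[2] grasp on (inhibit); wire := none
[3] escape off; pass none
[4] wander on (suppress); wire := (0, -2)
[5] halt off; pass (0, -2)
output (0, -2)
last writer: layer 4 = wander

wander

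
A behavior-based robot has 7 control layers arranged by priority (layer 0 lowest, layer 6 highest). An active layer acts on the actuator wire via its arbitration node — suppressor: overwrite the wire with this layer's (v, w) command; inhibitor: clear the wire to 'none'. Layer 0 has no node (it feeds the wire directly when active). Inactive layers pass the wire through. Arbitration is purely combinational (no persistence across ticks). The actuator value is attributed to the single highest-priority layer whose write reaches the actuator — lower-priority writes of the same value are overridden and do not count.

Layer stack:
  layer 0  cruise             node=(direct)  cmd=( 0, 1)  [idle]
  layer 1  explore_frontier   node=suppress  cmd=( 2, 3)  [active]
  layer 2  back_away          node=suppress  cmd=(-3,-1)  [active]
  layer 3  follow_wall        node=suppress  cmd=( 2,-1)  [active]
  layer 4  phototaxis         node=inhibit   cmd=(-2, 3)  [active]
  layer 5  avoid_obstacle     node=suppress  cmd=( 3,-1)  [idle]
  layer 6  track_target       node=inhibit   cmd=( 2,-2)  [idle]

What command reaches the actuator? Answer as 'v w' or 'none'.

L0 cruise: idle → wire = none
L1 explore_frontier: active, suppressor → wire = (2, 3)
L2 back_away: active, suppressor → wire = (-3, -1)
L3 follow_wall: active, suppressor → wire = (2, -1)
L4 phototaxis: active, inhibitor → wire = none
L5 avoid_obstacle: idle → wire stays none
L6 track_target: idle → wire stays none
actuator = none

none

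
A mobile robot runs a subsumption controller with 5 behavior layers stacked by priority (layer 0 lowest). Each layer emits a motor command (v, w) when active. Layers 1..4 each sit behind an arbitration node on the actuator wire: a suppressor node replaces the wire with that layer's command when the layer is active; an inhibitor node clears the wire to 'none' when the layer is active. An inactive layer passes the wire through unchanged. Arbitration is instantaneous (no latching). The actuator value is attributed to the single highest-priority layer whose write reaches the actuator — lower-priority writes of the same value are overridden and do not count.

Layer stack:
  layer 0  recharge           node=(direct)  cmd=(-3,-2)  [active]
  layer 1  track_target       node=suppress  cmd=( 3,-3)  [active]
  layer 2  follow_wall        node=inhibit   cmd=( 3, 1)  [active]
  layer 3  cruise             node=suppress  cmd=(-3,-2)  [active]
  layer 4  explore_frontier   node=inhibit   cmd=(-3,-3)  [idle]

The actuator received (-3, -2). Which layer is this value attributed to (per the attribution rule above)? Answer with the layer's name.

cruise

layer 0 (recharge) active — direct: (-3, -2)
layer 1 (track_target) active — suppresses: (3, -3)
layer 2 (follow_wall) active — inhibits: none
layer 3 (cruise) active — suppresses: (-3, -2)
layer 4 (explore_frontier) idle — unchanged: (-3, -2)
→ actuator (-3, -2)
last writer: layer 3 = cruise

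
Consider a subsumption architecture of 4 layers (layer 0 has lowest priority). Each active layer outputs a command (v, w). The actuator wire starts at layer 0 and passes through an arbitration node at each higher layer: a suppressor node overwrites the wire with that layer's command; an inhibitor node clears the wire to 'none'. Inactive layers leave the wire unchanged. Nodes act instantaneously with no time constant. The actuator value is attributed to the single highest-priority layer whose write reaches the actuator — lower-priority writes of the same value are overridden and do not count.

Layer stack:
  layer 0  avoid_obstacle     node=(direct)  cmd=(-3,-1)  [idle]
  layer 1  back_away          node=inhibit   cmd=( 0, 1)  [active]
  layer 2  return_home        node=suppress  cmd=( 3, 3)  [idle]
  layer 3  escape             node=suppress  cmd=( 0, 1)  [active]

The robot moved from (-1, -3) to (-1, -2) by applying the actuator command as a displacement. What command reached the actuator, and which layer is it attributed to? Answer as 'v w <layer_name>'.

0 1 escape

displacement = (-1, -2) − (-1, -3) = (0, 1)
[0] avoid_obstacle off; wire := none
[1] back_away on (inhibit); wire := none
[2] return_home off; pass none
[3] escape on (suppress); wire := (0, 1)
output (0, 1) — from layer 3 (escape)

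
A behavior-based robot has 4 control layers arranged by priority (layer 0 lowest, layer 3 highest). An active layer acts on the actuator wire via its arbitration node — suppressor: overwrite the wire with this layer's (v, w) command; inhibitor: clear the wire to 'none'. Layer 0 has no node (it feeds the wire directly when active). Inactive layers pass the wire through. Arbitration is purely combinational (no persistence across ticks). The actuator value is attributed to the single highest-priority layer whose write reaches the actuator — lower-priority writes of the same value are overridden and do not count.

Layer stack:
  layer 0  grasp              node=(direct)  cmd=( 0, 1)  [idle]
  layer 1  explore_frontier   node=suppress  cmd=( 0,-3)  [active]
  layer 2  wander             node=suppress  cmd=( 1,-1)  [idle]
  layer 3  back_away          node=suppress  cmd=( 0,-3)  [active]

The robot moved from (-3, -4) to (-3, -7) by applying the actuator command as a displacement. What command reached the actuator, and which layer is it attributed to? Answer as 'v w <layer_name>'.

0 -3 back_away

displacement = (-3, -7) − (-3, -4) = (0, -3)
[0] grasp off; wire := none
[1] explore_frontier on (suppress); wire := (0, -3)
[2] wander off; pass (0, -3)
[3] back_away on (suppress); wire := (0, -3)
output (0, -3) — from layer 3 (back_away)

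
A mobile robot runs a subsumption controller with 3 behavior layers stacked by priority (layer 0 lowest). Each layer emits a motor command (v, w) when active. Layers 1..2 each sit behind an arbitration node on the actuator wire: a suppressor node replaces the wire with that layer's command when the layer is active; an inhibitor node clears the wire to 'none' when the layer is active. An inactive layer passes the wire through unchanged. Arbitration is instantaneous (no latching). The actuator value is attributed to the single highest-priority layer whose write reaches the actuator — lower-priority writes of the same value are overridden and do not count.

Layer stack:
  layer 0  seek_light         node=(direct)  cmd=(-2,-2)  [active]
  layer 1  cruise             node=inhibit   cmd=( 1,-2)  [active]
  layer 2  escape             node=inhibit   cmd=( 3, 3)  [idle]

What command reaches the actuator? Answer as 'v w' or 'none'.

none

layer 0 (seek_light) active — direct: (-2, -2)
layer 1 (cruise) active — inhibits: none
layer 2 (escape) idle — unchanged: none
→ actuator none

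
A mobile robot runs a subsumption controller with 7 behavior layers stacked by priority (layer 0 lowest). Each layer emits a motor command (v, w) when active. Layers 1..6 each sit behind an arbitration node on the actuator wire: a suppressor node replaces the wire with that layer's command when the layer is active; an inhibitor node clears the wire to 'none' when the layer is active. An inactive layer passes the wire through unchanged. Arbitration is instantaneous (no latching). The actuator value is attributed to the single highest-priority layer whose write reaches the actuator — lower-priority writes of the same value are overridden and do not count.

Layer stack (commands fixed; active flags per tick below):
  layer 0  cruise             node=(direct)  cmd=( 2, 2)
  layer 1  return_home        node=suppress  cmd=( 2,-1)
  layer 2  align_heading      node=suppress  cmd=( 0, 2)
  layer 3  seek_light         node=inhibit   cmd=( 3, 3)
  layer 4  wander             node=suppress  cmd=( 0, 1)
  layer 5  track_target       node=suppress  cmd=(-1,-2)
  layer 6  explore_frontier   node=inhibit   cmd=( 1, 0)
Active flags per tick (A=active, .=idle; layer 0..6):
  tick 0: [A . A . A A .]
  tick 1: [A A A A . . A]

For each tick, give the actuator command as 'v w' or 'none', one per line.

-1 -2
none

tick 0:
  [0] cruise on; wire := (2, 2)
  [1] return_home off; pass (2, 2)
  [2] align_heading on (suppress); wire := (0, 2)
  [3] seek_light off; pass (0, 2)
  [4] wander on (suppress); wire := (0, 1)
  [5] track_target on (suppress); wire := (-1, -2)
  [6] explore_frontier off; pass (-1, -2)
  output (-1, -2)
tick 1:
  [0] cruise on; wire := (2, 2)
  [1] return_home on (suppress); wire := (2, -1)
  [2] align_heading on (suppress); wire := (0, 2)
  [3] seek_light on (inhibit); wire := none
  [4] wander off; pass none
  [5] track_target off; pass none
  [6] explore_frontier on (inhibit); wire := none
  output none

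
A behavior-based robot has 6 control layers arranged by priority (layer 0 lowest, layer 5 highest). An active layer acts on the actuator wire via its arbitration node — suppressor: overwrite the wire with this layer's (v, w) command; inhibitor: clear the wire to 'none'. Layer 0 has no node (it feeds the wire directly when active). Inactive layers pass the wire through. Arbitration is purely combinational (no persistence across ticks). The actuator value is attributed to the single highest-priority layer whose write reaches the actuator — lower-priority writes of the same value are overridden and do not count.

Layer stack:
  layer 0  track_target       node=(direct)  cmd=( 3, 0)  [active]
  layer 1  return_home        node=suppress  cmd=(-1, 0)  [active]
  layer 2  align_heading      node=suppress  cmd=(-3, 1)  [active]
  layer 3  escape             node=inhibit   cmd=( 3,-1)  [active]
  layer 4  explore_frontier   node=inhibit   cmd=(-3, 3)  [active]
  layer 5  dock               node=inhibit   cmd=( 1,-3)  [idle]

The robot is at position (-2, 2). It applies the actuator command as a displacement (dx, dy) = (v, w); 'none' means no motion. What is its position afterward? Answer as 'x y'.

[0] track_target on; wire := (3, 0)
[1] return_home on (suppress); wire := (-1, 0)
[2] align_heading on (suppress); wire := (-3, 1)
[3] escape on (inhibit); wire := none
[4] explore_frontier on (inhibit); wire := none
[5] dock off; pass none
output none
position: (-2, 2) + none = (-2, 2)

-2 2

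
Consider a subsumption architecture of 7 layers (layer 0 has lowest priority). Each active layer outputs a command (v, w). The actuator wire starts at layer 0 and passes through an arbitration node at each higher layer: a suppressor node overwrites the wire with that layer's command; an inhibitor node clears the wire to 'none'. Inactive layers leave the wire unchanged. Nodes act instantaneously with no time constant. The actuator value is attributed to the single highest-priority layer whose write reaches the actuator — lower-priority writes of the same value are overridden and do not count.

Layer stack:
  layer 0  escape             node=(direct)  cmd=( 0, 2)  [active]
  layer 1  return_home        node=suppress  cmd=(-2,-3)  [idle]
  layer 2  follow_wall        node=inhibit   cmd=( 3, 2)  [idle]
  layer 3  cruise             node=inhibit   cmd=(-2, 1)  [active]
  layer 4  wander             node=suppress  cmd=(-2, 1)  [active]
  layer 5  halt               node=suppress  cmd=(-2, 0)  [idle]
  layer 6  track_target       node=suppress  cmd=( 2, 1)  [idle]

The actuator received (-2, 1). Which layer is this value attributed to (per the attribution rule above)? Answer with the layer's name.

L0 escape: active, feeds wire = (0, 2)
L1 return_home: idle → wire stays (0, 2)
L2 follow_wall: idle → wire stays (0, 2)
L3 cruise: active, inhibitor → wire = none
L4 wander: active, suppressor → wire = (-2, 1)
L5 halt: idle → wire stays (-2, 1)
L6 track_target: idle → wire stays (-2, 1)
actuator = (-2, 1)
last writer: layer 4 = wander

wander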